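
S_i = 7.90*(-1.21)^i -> [7.9, -9.56, 11.57, -14.0, 16.93]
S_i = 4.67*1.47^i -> [4.67, 6.86, 10.09, 14.83, 21.81]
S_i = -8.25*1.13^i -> [-8.25, -9.32, -10.53, -11.9, -13.45]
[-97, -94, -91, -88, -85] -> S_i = -97 + 3*i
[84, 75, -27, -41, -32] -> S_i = Random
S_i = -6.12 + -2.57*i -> [-6.12, -8.69, -11.26, -13.83, -16.4]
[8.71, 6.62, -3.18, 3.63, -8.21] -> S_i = Random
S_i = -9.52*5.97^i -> [-9.52, -56.83, -339.3, -2025.63, -12093.01]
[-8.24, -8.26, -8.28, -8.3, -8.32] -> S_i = -8.24 + -0.02*i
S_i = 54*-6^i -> [54, -324, 1944, -11664, 69984]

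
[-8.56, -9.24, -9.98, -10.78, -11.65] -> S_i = -8.56*1.08^i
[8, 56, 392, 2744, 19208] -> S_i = 8*7^i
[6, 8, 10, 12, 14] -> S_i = 6 + 2*i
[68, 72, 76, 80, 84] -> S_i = 68 + 4*i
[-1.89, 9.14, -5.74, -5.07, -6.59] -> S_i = Random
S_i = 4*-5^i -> [4, -20, 100, -500, 2500]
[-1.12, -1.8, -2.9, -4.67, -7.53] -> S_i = -1.12*1.61^i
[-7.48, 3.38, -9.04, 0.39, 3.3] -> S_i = Random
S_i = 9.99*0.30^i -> [9.99, 3.0, 0.9, 0.27, 0.08]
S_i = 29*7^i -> [29, 203, 1421, 9947, 69629]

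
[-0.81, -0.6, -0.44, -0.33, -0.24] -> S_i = -0.81*0.74^i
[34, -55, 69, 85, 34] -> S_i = Random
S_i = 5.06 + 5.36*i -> [5.06, 10.42, 15.78, 21.14, 26.5]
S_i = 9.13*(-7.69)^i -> [9.13, -70.21, 539.91, -4151.93, 31928.33]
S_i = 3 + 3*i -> [3, 6, 9, 12, 15]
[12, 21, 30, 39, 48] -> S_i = 12 + 9*i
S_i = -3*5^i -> [-3, -15, -75, -375, -1875]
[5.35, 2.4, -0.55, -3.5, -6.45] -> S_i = 5.35 + -2.95*i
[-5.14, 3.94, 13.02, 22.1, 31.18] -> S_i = -5.14 + 9.08*i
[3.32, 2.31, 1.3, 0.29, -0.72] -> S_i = 3.32 + -1.01*i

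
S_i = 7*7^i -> [7, 49, 343, 2401, 16807]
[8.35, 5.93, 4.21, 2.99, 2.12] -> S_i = 8.35*0.71^i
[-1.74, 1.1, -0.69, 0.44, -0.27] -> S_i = -1.74*(-0.63)^i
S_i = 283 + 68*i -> [283, 351, 419, 487, 555]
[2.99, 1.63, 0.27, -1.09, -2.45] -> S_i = 2.99 + -1.36*i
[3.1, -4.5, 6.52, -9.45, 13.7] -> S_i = 3.10*(-1.45)^i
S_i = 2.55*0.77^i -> [2.55, 1.96, 1.51, 1.16, 0.9]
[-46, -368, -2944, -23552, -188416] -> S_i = -46*8^i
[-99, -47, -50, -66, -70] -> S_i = Random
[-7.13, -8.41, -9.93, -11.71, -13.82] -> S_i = -7.13*1.18^i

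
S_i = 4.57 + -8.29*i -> [4.57, -3.72, -12.01, -20.3, -28.59]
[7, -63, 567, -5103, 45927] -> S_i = 7*-9^i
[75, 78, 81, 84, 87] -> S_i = 75 + 3*i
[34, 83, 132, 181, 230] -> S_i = 34 + 49*i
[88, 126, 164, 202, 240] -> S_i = 88 + 38*i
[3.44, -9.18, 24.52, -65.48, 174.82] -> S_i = 3.44*(-2.67)^i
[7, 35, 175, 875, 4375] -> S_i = 7*5^i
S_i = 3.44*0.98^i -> [3.44, 3.37, 3.3, 3.24, 3.17]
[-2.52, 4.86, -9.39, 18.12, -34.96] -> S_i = -2.52*(-1.93)^i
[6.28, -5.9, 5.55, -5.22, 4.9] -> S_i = 6.28*(-0.94)^i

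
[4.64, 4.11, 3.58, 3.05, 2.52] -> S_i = 4.64 + -0.53*i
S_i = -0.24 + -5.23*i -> [-0.24, -5.47, -10.7, -15.93, -21.16]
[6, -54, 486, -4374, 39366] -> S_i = 6*-9^i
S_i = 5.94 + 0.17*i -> [5.94, 6.11, 6.28, 6.45, 6.62]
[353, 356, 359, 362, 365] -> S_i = 353 + 3*i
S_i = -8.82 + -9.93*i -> [-8.82, -18.75, -28.68, -38.61, -48.54]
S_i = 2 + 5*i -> [2, 7, 12, 17, 22]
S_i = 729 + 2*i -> [729, 731, 733, 735, 737]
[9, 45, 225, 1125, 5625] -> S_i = 9*5^i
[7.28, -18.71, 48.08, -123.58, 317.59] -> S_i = 7.28*(-2.57)^i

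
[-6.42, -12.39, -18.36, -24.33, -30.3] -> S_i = -6.42 + -5.97*i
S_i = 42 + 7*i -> [42, 49, 56, 63, 70]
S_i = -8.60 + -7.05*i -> [-8.6, -15.65, -22.7, -29.75, -36.8]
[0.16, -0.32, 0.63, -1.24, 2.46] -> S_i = 0.16*(-1.98)^i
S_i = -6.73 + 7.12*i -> [-6.73, 0.39, 7.51, 14.63, 21.75]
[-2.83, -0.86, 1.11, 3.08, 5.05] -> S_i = -2.83 + 1.97*i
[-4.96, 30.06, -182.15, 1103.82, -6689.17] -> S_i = -4.96*(-6.06)^i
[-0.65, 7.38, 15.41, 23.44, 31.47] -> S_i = -0.65 + 8.03*i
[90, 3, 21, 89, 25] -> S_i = Random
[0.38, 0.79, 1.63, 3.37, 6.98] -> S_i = 0.38*2.07^i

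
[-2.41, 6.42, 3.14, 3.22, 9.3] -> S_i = Random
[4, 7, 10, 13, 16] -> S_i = 4 + 3*i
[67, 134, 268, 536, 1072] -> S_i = 67*2^i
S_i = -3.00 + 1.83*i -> [-3.0, -1.17, 0.66, 2.49, 4.32]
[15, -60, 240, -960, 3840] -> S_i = 15*-4^i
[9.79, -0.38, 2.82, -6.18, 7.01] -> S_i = Random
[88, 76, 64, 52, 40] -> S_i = 88 + -12*i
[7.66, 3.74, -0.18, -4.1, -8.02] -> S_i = 7.66 + -3.92*i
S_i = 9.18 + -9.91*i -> [9.18, -0.73, -10.64, -20.55, -30.46]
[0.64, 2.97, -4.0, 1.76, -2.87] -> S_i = Random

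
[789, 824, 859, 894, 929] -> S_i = 789 + 35*i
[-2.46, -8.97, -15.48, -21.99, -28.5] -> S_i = -2.46 + -6.51*i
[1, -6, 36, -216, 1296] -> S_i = 1*-6^i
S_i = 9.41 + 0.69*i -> [9.41, 10.1, 10.79, 11.48, 12.17]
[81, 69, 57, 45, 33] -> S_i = 81 + -12*i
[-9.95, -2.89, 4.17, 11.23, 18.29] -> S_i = -9.95 + 7.06*i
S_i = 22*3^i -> [22, 66, 198, 594, 1782]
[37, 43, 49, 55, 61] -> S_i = 37 + 6*i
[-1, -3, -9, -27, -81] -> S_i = -1*3^i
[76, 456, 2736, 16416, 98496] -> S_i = 76*6^i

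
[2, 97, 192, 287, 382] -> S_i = 2 + 95*i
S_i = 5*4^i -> [5, 20, 80, 320, 1280]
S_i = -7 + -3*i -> [-7, -10, -13, -16, -19]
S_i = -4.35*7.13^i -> [-4.35, -31.02, -221.14, -1576.73, -11242.1]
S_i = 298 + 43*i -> [298, 341, 384, 427, 470]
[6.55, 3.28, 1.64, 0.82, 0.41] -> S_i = 6.55*0.50^i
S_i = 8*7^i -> [8, 56, 392, 2744, 19208]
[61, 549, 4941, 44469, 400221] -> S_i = 61*9^i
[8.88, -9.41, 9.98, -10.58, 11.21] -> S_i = 8.88*(-1.06)^i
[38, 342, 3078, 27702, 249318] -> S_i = 38*9^i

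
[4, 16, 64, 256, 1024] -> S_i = 4*4^i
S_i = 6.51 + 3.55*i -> [6.51, 10.06, 13.61, 17.16, 20.71]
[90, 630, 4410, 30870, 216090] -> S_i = 90*7^i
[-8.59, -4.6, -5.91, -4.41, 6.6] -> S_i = Random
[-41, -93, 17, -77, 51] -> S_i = Random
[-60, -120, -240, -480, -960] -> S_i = -60*2^i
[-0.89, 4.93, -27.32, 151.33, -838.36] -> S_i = -0.89*(-5.54)^i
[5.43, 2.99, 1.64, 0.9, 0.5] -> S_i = 5.43*0.55^i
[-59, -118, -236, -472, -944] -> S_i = -59*2^i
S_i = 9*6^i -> [9, 54, 324, 1944, 11664]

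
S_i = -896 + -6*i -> [-896, -902, -908, -914, -920]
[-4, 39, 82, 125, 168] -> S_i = -4 + 43*i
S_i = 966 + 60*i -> [966, 1026, 1086, 1146, 1206]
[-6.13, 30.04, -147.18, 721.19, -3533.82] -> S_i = -6.13*(-4.90)^i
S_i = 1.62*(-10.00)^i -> [1.62, -16.2, 162.0, -1620.0, 16200.0]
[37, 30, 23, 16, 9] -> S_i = 37 + -7*i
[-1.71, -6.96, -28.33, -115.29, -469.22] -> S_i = -1.71*4.07^i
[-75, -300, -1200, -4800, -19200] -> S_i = -75*4^i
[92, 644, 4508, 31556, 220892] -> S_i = 92*7^i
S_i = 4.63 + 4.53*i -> [4.63, 9.16, 13.69, 18.22, 22.75]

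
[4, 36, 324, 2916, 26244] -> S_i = 4*9^i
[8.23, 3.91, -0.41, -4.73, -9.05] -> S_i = 8.23 + -4.32*i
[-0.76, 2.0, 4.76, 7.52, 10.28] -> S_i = -0.76 + 2.76*i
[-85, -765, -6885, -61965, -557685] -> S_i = -85*9^i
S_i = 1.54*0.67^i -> [1.54, 1.03, 0.69, 0.46, 0.31]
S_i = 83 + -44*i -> [83, 39, -5, -49, -93]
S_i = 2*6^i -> [2, 12, 72, 432, 2592]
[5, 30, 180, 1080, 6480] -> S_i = 5*6^i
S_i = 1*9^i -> [1, 9, 81, 729, 6561]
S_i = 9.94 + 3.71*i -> [9.94, 13.65, 17.36, 21.07, 24.78]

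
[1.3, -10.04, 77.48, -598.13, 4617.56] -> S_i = 1.30*(-7.72)^i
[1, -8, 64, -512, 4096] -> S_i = 1*-8^i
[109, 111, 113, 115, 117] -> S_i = 109 + 2*i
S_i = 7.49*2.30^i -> [7.49, 17.23, 39.62, 91.13, 209.6]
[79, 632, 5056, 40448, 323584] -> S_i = 79*8^i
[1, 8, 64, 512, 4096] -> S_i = 1*8^i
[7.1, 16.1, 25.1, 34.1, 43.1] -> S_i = 7.10 + 9.00*i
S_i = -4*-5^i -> [-4, 20, -100, 500, -2500]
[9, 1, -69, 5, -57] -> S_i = Random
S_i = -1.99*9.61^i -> [-1.99, -19.12, -183.78, -1766.13, -16972.53]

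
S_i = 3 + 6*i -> [3, 9, 15, 21, 27]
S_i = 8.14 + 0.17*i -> [8.14, 8.31, 8.48, 8.65, 8.82]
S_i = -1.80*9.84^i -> [-1.8, -17.71, -174.29, -1714.98, -16875.35]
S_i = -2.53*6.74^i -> [-2.53, -17.05, -114.93, -774.64, -5221.08]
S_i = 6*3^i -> [6, 18, 54, 162, 486]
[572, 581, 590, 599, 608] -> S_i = 572 + 9*i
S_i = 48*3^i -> [48, 144, 432, 1296, 3888]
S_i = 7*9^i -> [7, 63, 567, 5103, 45927]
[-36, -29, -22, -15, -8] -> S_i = -36 + 7*i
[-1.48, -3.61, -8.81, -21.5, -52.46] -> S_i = -1.48*2.44^i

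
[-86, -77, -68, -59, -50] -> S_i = -86 + 9*i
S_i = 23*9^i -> [23, 207, 1863, 16767, 150903]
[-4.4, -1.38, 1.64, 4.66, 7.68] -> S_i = -4.40 + 3.02*i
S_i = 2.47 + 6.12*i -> [2.47, 8.59, 14.71, 20.83, 26.95]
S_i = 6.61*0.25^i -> [6.61, 1.65, 0.41, 0.1, 0.03]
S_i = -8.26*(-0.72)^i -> [-8.26, 5.95, -4.28, 3.08, -2.22]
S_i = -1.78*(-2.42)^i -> [-1.78, 4.31, -10.42, 25.23, -61.05]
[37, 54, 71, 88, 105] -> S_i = 37 + 17*i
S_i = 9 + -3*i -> [9, 6, 3, 0, -3]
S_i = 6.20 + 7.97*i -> [6.2, 14.17, 22.14, 30.11, 38.08]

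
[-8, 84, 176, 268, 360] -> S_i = -8 + 92*i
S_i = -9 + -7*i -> [-9, -16, -23, -30, -37]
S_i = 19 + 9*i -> [19, 28, 37, 46, 55]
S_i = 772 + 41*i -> [772, 813, 854, 895, 936]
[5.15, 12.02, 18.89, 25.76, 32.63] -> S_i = 5.15 + 6.87*i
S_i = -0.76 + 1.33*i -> [-0.76, 0.57, 1.9, 3.23, 4.56]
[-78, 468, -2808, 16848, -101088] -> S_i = -78*-6^i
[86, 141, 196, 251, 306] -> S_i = 86 + 55*i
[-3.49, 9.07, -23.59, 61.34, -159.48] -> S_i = -3.49*(-2.60)^i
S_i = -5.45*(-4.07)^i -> [-5.45, 22.18, -90.28, 367.43, -1495.46]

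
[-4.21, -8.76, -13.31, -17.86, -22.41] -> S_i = -4.21 + -4.55*i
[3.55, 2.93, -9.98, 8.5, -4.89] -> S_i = Random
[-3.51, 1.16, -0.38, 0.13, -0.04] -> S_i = -3.51*(-0.33)^i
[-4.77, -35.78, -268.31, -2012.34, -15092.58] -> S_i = -4.77*7.50^i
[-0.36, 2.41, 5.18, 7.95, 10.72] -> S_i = -0.36 + 2.77*i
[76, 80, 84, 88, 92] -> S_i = 76 + 4*i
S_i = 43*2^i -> [43, 86, 172, 344, 688]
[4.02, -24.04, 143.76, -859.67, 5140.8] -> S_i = 4.02*(-5.98)^i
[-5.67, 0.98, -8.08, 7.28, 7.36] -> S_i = Random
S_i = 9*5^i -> [9, 45, 225, 1125, 5625]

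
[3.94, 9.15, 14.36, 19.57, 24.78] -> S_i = 3.94 + 5.21*i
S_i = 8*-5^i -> [8, -40, 200, -1000, 5000]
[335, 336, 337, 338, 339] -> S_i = 335 + 1*i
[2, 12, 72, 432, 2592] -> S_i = 2*6^i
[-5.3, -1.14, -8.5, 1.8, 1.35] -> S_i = Random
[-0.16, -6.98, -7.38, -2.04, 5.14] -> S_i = Random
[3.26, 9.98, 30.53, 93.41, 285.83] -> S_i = 3.26*3.06^i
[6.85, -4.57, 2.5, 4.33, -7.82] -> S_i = Random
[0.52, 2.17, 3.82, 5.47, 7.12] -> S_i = 0.52 + 1.65*i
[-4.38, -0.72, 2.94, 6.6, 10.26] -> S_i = -4.38 + 3.66*i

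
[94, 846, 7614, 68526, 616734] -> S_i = 94*9^i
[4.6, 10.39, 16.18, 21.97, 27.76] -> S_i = 4.60 + 5.79*i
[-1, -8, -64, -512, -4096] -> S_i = -1*8^i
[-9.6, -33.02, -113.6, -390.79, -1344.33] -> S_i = -9.60*3.44^i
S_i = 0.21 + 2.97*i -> [0.21, 3.18, 6.15, 9.12, 12.09]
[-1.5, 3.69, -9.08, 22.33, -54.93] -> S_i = -1.50*(-2.46)^i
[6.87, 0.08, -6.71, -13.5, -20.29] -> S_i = 6.87 + -6.79*i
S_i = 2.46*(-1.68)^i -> [2.46, -4.13, 6.94, -11.66, 19.6]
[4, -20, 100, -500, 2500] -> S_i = 4*-5^i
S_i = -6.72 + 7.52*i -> [-6.72, 0.8, 8.32, 15.84, 23.36]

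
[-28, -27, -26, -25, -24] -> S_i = -28 + 1*i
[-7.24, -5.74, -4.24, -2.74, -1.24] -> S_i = -7.24 + 1.50*i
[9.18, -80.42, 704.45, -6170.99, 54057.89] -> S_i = 9.18*(-8.76)^i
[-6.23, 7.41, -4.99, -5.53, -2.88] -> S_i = Random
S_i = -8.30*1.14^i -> [-8.3, -9.46, -10.79, -12.3, -14.02]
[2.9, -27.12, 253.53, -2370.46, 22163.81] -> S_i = 2.90*(-9.35)^i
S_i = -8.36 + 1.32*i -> [-8.36, -7.04, -5.72, -4.4, -3.08]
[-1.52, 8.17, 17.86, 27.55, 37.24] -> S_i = -1.52 + 9.69*i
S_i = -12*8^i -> [-12, -96, -768, -6144, -49152]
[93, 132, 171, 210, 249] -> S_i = 93 + 39*i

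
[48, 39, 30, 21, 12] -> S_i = 48 + -9*i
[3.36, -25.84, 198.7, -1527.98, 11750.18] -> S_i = 3.36*(-7.69)^i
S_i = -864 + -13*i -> [-864, -877, -890, -903, -916]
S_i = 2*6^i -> [2, 12, 72, 432, 2592]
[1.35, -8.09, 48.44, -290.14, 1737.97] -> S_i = 1.35*(-5.99)^i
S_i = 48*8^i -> [48, 384, 3072, 24576, 196608]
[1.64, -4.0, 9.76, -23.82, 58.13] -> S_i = 1.64*(-2.44)^i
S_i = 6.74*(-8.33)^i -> [6.74, -56.14, 467.68, -3895.78, 32451.88]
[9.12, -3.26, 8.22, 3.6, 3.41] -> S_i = Random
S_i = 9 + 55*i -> [9, 64, 119, 174, 229]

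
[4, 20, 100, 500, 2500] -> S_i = 4*5^i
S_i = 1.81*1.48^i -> [1.81, 2.68, 3.96, 5.87, 8.68]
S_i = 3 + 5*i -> [3, 8, 13, 18, 23]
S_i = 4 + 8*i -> [4, 12, 20, 28, 36]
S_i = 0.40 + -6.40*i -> [0.4, -6.0, -12.4, -18.8, -25.2]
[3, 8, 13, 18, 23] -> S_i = 3 + 5*i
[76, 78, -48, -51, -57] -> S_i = Random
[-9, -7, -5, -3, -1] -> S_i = -9 + 2*i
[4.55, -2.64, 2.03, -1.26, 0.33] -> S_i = Random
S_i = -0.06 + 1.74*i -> [-0.06, 1.68, 3.42, 5.16, 6.9]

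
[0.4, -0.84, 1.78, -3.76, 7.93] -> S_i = 0.40*(-2.11)^i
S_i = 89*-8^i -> [89, -712, 5696, -45568, 364544]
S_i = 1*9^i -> [1, 9, 81, 729, 6561]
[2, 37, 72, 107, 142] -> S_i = 2 + 35*i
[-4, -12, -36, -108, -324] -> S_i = -4*3^i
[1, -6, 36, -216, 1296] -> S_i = 1*-6^i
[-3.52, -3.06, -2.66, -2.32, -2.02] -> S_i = -3.52*0.87^i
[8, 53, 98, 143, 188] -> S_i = 8 + 45*i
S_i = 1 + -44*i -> [1, -43, -87, -131, -175]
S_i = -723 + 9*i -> [-723, -714, -705, -696, -687]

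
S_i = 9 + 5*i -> [9, 14, 19, 24, 29]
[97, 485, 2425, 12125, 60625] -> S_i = 97*5^i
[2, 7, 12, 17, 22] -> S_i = 2 + 5*i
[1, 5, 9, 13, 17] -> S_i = 1 + 4*i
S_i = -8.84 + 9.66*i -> [-8.84, 0.82, 10.48, 20.14, 29.8]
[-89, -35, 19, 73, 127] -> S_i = -89 + 54*i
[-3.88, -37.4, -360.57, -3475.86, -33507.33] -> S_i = -3.88*9.64^i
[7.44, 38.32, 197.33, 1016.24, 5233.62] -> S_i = 7.44*5.15^i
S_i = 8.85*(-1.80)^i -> [8.85, -15.93, 28.67, -51.61, 92.9]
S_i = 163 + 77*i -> [163, 240, 317, 394, 471]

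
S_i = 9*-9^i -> [9, -81, 729, -6561, 59049]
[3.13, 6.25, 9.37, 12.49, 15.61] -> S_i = 3.13 + 3.12*i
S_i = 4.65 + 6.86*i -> [4.65, 11.51, 18.37, 25.23, 32.09]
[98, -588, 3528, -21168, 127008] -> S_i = 98*-6^i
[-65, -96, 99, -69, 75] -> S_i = Random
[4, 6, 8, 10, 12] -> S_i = 4 + 2*i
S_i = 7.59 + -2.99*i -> [7.59, 4.6, 1.61, -1.38, -4.37]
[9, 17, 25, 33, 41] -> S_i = 9 + 8*i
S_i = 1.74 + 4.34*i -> [1.74, 6.08, 10.42, 14.76, 19.1]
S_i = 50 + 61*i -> [50, 111, 172, 233, 294]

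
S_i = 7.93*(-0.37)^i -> [7.93, -2.93, 1.09, -0.4, 0.15]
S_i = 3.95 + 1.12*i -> [3.95, 5.07, 6.19, 7.31, 8.43]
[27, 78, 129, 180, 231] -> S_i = 27 + 51*i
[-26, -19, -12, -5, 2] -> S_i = -26 + 7*i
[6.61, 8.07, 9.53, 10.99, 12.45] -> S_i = 6.61 + 1.46*i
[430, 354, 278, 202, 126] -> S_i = 430 + -76*i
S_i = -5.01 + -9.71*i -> [-5.01, -14.72, -24.43, -34.14, -43.85]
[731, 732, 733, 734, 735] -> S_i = 731 + 1*i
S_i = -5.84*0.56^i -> [-5.84, -3.27, -1.83, -1.03, -0.57]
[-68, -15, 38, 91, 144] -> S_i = -68 + 53*i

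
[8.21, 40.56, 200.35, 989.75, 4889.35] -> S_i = 8.21*4.94^i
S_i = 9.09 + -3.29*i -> [9.09, 5.8, 2.51, -0.78, -4.07]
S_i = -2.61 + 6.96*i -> [-2.61, 4.35, 11.31, 18.27, 25.23]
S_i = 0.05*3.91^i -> [0.05, 0.2, 0.76, 2.99, 11.69]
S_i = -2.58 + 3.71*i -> [-2.58, 1.13, 4.84, 8.55, 12.26]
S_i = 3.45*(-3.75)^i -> [3.45, -12.94, 48.52, -181.93, 682.25]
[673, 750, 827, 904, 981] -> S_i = 673 + 77*i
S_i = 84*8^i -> [84, 672, 5376, 43008, 344064]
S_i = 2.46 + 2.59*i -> [2.46, 5.05, 7.64, 10.23, 12.82]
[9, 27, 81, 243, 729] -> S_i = 9*3^i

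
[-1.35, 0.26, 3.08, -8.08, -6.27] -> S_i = Random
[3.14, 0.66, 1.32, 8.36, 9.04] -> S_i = Random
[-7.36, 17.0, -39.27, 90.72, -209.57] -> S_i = -7.36*(-2.31)^i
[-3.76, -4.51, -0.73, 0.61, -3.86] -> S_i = Random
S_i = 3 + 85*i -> [3, 88, 173, 258, 343]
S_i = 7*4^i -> [7, 28, 112, 448, 1792]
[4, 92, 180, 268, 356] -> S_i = 4 + 88*i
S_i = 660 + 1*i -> [660, 661, 662, 663, 664]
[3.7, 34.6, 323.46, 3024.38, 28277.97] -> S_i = 3.70*9.35^i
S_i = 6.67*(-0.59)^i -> [6.67, -3.94, 2.32, -1.37, 0.81]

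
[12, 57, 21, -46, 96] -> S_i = Random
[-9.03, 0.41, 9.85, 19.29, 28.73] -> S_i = -9.03 + 9.44*i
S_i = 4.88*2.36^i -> [4.88, 11.52, 27.18, 64.14, 151.38]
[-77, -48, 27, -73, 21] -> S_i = Random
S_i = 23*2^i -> [23, 46, 92, 184, 368]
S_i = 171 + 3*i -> [171, 174, 177, 180, 183]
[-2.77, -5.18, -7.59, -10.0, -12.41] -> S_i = -2.77 + -2.41*i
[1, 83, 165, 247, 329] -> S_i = 1 + 82*i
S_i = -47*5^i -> [-47, -235, -1175, -5875, -29375]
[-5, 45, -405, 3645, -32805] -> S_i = -5*-9^i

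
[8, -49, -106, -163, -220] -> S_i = 8 + -57*i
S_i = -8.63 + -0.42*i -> [-8.63, -9.05, -9.47, -9.89, -10.31]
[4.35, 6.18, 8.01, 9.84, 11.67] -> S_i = 4.35 + 1.83*i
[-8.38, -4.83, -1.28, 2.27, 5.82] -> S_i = -8.38 + 3.55*i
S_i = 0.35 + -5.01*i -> [0.35, -4.66, -9.67, -14.68, -19.69]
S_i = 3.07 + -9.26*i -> [3.07, -6.19, -15.45, -24.71, -33.97]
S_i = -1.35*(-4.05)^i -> [-1.35, 5.47, -22.14, 89.68, -363.21]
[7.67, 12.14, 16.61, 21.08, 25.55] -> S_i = 7.67 + 4.47*i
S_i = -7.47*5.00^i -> [-7.47, -37.35, -186.75, -933.75, -4668.75]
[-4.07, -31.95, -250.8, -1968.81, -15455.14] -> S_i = -4.07*7.85^i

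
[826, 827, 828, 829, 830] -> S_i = 826 + 1*i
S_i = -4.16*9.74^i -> [-4.16, -40.52, -394.65, -3843.88, -37439.42]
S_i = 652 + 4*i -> [652, 656, 660, 664, 668]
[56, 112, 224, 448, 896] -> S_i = 56*2^i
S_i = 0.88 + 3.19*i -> [0.88, 4.07, 7.26, 10.45, 13.64]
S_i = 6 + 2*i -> [6, 8, 10, 12, 14]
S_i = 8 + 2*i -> [8, 10, 12, 14, 16]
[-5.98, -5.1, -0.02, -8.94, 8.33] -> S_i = Random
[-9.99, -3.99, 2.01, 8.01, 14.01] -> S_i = -9.99 + 6.00*i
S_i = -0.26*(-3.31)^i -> [-0.26, 0.86, -2.85, 9.43, -31.21]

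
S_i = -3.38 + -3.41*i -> [-3.38, -6.79, -10.2, -13.61, -17.02]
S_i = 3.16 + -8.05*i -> [3.16, -4.89, -12.94, -20.99, -29.04]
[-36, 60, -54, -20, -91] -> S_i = Random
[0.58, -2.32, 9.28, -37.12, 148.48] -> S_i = 0.58*(-4.00)^i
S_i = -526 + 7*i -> [-526, -519, -512, -505, -498]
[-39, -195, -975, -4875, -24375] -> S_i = -39*5^i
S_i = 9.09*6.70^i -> [9.09, 60.9, 408.05, 2733.94, 18317.37]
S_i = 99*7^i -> [99, 693, 4851, 33957, 237699]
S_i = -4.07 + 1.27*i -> [-4.07, -2.8, -1.53, -0.26, 1.01]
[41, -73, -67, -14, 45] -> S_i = Random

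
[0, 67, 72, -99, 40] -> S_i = Random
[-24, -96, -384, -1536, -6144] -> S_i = -24*4^i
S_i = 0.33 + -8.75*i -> [0.33, -8.42, -17.17, -25.92, -34.67]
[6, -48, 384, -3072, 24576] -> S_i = 6*-8^i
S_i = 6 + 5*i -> [6, 11, 16, 21, 26]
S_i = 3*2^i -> [3, 6, 12, 24, 48]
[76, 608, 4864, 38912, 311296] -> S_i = 76*8^i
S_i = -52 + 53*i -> [-52, 1, 54, 107, 160]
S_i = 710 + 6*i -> [710, 716, 722, 728, 734]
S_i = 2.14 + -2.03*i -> [2.14, 0.11, -1.92, -3.95, -5.98]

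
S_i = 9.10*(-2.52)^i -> [9.1, -22.93, 57.79, -145.63, 366.98]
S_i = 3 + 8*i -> [3, 11, 19, 27, 35]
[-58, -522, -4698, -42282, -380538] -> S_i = -58*9^i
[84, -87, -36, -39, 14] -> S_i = Random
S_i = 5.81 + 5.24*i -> [5.81, 11.05, 16.29, 21.53, 26.77]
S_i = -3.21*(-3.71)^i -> [-3.21, 11.91, -44.18, 163.92, -608.14]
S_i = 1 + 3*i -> [1, 4, 7, 10, 13]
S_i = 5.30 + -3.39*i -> [5.3, 1.91, -1.48, -4.87, -8.26]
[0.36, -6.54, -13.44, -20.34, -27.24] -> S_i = 0.36 + -6.90*i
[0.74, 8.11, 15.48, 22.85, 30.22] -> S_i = 0.74 + 7.37*i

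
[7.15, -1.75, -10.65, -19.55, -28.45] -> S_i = 7.15 + -8.90*i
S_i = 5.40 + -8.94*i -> [5.4, -3.54, -12.48, -21.42, -30.36]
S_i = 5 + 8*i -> [5, 13, 21, 29, 37]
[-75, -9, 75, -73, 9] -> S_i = Random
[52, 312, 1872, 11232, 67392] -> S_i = 52*6^i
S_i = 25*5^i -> [25, 125, 625, 3125, 15625]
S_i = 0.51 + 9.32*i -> [0.51, 9.83, 19.15, 28.47, 37.79]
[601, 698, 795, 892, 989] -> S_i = 601 + 97*i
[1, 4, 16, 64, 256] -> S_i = 1*4^i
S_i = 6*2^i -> [6, 12, 24, 48, 96]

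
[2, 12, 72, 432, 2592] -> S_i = 2*6^i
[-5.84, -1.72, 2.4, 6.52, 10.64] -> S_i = -5.84 + 4.12*i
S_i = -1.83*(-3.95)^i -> [-1.83, 7.23, -28.55, 112.78, -445.49]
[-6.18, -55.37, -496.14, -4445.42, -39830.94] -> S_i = -6.18*8.96^i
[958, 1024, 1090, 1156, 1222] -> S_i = 958 + 66*i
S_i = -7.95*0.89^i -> [-7.95, -7.08, -6.3, -5.6, -4.99]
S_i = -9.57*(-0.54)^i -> [-9.57, 5.17, -2.79, 1.51, -0.81]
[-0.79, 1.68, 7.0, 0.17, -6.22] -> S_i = Random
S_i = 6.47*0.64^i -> [6.47, 4.14, 2.65, 1.7, 1.09]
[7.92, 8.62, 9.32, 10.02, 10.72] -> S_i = 7.92 + 0.70*i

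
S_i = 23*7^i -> [23, 161, 1127, 7889, 55223]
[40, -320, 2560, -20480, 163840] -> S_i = 40*-8^i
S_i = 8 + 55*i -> [8, 63, 118, 173, 228]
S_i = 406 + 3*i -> [406, 409, 412, 415, 418]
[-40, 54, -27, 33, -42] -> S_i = Random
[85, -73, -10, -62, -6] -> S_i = Random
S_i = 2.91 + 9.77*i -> [2.91, 12.68, 22.45, 32.22, 41.99]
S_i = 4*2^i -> [4, 8, 16, 32, 64]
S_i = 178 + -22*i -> [178, 156, 134, 112, 90]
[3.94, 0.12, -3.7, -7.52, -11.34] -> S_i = 3.94 + -3.82*i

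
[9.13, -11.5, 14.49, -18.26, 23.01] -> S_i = 9.13*(-1.26)^i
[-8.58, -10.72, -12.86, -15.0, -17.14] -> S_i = -8.58 + -2.14*i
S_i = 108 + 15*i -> [108, 123, 138, 153, 168]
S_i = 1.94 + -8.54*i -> [1.94, -6.6, -15.14, -23.68, -32.22]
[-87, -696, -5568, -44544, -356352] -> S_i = -87*8^i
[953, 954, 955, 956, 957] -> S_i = 953 + 1*i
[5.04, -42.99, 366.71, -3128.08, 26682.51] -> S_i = 5.04*(-8.53)^i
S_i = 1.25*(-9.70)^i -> [1.25, -12.12, 117.61, -1140.84, 11066.16]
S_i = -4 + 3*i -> [-4, -1, 2, 5, 8]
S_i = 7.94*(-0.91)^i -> [7.94, -7.23, 6.58, -5.98, 5.44]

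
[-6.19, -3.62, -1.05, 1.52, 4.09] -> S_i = -6.19 + 2.57*i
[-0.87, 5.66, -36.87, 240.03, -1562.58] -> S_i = -0.87*(-6.51)^i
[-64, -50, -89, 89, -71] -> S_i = Random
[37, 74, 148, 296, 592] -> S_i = 37*2^i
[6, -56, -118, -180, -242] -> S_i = 6 + -62*i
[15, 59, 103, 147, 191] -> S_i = 15 + 44*i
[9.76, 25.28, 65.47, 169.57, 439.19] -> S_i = 9.76*2.59^i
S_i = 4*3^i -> [4, 12, 36, 108, 324]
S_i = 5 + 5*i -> [5, 10, 15, 20, 25]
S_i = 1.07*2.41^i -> [1.07, 2.58, 6.21, 14.98, 36.1]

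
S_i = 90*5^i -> [90, 450, 2250, 11250, 56250]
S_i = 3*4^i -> [3, 12, 48, 192, 768]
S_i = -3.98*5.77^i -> [-3.98, -22.96, -132.51, -764.56, -4411.5]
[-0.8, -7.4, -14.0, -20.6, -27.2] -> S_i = -0.80 + -6.60*i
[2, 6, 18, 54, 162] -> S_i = 2*3^i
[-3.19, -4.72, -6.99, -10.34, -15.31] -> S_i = -3.19*1.48^i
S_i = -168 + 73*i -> [-168, -95, -22, 51, 124]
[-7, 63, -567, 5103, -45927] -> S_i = -7*-9^i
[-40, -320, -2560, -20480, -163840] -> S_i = -40*8^i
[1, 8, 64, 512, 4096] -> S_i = 1*8^i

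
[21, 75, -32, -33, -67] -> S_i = Random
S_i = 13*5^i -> [13, 65, 325, 1625, 8125]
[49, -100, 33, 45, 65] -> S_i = Random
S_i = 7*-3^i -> [7, -21, 63, -189, 567]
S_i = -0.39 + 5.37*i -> [-0.39, 4.98, 10.35, 15.72, 21.09]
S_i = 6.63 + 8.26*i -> [6.63, 14.89, 23.15, 31.41, 39.67]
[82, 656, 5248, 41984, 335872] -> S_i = 82*8^i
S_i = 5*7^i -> [5, 35, 245, 1715, 12005]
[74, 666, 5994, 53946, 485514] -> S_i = 74*9^i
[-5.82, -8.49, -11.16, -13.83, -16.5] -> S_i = -5.82 + -2.67*i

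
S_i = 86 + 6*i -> [86, 92, 98, 104, 110]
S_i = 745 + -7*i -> [745, 738, 731, 724, 717]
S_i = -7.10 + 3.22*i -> [-7.1, -3.88, -0.66, 2.56, 5.78]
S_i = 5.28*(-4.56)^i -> [5.28, -24.08, 109.79, -500.64, 2282.93]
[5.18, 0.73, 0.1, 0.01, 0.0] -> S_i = 5.18*0.14^i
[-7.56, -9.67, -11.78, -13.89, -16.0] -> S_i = -7.56 + -2.11*i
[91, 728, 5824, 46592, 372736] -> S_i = 91*8^i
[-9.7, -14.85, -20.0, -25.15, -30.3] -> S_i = -9.70 + -5.15*i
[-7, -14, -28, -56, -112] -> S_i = -7*2^i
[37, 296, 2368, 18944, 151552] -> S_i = 37*8^i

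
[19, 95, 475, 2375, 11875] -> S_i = 19*5^i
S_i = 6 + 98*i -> [6, 104, 202, 300, 398]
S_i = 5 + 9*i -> [5, 14, 23, 32, 41]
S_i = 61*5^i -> [61, 305, 1525, 7625, 38125]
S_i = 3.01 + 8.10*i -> [3.01, 11.11, 19.21, 27.31, 35.41]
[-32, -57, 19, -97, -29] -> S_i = Random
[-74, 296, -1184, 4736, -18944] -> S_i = -74*-4^i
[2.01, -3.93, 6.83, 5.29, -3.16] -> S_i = Random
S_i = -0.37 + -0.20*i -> [-0.37, -0.57, -0.77, -0.97, -1.17]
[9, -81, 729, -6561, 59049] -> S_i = 9*-9^i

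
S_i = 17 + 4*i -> [17, 21, 25, 29, 33]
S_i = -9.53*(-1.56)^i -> [-9.53, 14.87, -23.19, 36.18, -56.44]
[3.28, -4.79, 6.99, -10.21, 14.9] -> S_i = 3.28*(-1.46)^i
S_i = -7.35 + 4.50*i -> [-7.35, -2.85, 1.65, 6.15, 10.65]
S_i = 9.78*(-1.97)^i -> [9.78, -19.27, 37.96, -74.77, 147.3]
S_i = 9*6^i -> [9, 54, 324, 1944, 11664]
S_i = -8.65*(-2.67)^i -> [-8.65, 23.1, -61.66, 164.65, -439.6]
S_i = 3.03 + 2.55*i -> [3.03, 5.58, 8.13, 10.68, 13.23]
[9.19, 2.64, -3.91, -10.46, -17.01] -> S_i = 9.19 + -6.55*i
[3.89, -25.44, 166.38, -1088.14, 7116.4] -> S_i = 3.89*(-6.54)^i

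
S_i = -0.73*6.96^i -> [-0.73, -5.08, -35.36, -246.12, -1713.01]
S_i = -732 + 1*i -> [-732, -731, -730, -729, -728]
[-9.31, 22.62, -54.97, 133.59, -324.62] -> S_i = -9.31*(-2.43)^i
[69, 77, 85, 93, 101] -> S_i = 69 + 8*i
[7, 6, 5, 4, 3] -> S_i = 7 + -1*i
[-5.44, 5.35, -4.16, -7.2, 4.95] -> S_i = Random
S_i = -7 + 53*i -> [-7, 46, 99, 152, 205]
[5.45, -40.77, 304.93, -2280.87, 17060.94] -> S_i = 5.45*(-7.48)^i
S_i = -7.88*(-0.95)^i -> [-7.88, 7.49, -7.11, 6.76, -6.42]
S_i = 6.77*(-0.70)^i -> [6.77, -4.74, 3.32, -2.32, 1.63]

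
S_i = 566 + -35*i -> [566, 531, 496, 461, 426]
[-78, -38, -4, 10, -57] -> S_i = Random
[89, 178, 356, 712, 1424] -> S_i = 89*2^i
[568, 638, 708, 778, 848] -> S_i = 568 + 70*i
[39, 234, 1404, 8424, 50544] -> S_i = 39*6^i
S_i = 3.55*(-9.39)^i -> [3.55, -33.33, 313.01, -2939.17, 27598.83]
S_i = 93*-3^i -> [93, -279, 837, -2511, 7533]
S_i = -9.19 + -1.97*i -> [-9.19, -11.16, -13.13, -15.1, -17.07]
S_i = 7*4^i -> [7, 28, 112, 448, 1792]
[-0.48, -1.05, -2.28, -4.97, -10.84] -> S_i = -0.48*2.18^i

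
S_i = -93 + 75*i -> [-93, -18, 57, 132, 207]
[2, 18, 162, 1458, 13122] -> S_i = 2*9^i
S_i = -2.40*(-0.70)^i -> [-2.4, 1.68, -1.18, 0.82, -0.58]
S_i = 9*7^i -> [9, 63, 441, 3087, 21609]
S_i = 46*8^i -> [46, 368, 2944, 23552, 188416]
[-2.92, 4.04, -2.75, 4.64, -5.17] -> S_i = Random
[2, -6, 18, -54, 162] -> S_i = 2*-3^i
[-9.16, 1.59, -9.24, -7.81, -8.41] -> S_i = Random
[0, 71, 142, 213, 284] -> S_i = 0 + 71*i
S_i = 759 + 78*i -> [759, 837, 915, 993, 1071]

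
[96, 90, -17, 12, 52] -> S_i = Random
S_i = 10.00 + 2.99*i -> [10.0, 12.99, 15.98, 18.97, 21.96]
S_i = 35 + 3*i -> [35, 38, 41, 44, 47]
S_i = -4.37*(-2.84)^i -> [-4.37, 12.41, -35.25, 100.1, -284.29]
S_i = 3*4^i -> [3, 12, 48, 192, 768]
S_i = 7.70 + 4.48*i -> [7.7, 12.18, 16.66, 21.14, 25.62]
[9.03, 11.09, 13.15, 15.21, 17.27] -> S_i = 9.03 + 2.06*i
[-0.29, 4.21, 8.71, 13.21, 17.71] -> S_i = -0.29 + 4.50*i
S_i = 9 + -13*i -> [9, -4, -17, -30, -43]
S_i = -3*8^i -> [-3, -24, -192, -1536, -12288]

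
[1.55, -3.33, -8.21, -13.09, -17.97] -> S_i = 1.55 + -4.88*i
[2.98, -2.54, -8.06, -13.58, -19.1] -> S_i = 2.98 + -5.52*i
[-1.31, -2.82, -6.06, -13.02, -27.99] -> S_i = -1.31*2.15^i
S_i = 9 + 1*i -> [9, 10, 11, 12, 13]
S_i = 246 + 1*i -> [246, 247, 248, 249, 250]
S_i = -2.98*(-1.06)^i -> [-2.98, 3.16, -3.35, 3.55, -3.76]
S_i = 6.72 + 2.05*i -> [6.72, 8.77, 10.82, 12.87, 14.92]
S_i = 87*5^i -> [87, 435, 2175, 10875, 54375]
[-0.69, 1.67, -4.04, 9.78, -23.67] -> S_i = -0.69*(-2.42)^i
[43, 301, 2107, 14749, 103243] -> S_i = 43*7^i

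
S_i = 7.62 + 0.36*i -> [7.62, 7.98, 8.34, 8.7, 9.06]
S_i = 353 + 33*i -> [353, 386, 419, 452, 485]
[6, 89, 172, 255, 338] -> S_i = 6 + 83*i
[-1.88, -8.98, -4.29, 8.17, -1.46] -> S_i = Random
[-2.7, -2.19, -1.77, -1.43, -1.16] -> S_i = -2.70*0.81^i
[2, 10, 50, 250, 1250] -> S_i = 2*5^i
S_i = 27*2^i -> [27, 54, 108, 216, 432]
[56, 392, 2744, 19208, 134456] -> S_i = 56*7^i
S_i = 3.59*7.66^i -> [3.59, 27.5, 210.65, 1613.54, 12359.75]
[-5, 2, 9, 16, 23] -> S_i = -5 + 7*i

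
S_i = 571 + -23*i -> [571, 548, 525, 502, 479]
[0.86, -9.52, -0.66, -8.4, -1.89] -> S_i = Random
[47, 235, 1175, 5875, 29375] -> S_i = 47*5^i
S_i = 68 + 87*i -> [68, 155, 242, 329, 416]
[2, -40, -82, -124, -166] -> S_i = 2 + -42*i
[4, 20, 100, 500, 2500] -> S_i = 4*5^i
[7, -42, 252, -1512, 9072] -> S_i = 7*-6^i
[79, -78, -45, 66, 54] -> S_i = Random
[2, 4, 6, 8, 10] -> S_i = 2 + 2*i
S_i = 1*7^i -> [1, 7, 49, 343, 2401]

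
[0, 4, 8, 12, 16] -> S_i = 0 + 4*i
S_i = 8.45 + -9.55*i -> [8.45, -1.1, -10.65, -20.2, -29.75]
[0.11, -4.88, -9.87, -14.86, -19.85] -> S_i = 0.11 + -4.99*i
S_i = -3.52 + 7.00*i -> [-3.52, 3.48, 10.48, 17.48, 24.48]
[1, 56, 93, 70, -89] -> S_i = Random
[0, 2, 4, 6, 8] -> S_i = 0 + 2*i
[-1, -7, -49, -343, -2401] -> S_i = -1*7^i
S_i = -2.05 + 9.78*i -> [-2.05, 7.73, 17.51, 27.29, 37.07]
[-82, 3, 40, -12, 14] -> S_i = Random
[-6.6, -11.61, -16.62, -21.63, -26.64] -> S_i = -6.60 + -5.01*i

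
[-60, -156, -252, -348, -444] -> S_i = -60 + -96*i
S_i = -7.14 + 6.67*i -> [-7.14, -0.47, 6.2, 12.87, 19.54]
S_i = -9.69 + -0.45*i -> [-9.69, -10.14, -10.59, -11.04, -11.49]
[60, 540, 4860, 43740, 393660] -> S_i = 60*9^i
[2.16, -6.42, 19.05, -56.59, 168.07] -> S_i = 2.16*(-2.97)^i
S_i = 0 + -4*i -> [0, -4, -8, -12, -16]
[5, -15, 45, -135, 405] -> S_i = 5*-3^i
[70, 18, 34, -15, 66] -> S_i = Random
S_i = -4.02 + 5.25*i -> [-4.02, 1.23, 6.48, 11.73, 16.98]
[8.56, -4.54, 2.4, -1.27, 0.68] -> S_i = 8.56*(-0.53)^i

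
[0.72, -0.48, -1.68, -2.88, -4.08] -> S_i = 0.72 + -1.20*i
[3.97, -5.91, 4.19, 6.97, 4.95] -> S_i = Random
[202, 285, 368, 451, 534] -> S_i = 202 + 83*i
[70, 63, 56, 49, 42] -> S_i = 70 + -7*i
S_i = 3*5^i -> [3, 15, 75, 375, 1875]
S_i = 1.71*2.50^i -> [1.71, 4.28, 10.69, 26.72, 66.8]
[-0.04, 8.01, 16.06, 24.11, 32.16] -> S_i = -0.04 + 8.05*i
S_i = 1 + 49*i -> [1, 50, 99, 148, 197]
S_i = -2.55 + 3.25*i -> [-2.55, 0.7, 3.95, 7.2, 10.45]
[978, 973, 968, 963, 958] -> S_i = 978 + -5*i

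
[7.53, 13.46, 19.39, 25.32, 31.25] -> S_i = 7.53 + 5.93*i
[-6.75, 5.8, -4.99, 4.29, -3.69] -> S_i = -6.75*(-0.86)^i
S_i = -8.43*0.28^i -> [-8.43, -2.36, -0.66, -0.19, -0.05]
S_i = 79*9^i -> [79, 711, 6399, 57591, 518319]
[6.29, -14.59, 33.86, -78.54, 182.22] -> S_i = 6.29*(-2.32)^i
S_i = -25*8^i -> [-25, -200, -1600, -12800, -102400]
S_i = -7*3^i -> [-7, -21, -63, -189, -567]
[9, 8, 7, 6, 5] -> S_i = 9 + -1*i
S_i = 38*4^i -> [38, 152, 608, 2432, 9728]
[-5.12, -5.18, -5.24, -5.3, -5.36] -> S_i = -5.12 + -0.06*i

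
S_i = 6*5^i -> [6, 30, 150, 750, 3750]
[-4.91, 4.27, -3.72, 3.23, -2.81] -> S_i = -4.91*(-0.87)^i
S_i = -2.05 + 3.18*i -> [-2.05, 1.13, 4.31, 7.49, 10.67]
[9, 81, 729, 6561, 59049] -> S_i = 9*9^i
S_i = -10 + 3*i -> [-10, -7, -4, -1, 2]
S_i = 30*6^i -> [30, 180, 1080, 6480, 38880]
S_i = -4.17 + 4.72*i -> [-4.17, 0.55, 5.27, 9.99, 14.71]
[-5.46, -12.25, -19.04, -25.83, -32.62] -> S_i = -5.46 + -6.79*i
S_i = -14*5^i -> [-14, -70, -350, -1750, -8750]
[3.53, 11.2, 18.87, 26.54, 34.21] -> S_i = 3.53 + 7.67*i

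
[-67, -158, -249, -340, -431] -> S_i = -67 + -91*i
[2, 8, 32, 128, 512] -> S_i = 2*4^i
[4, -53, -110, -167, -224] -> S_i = 4 + -57*i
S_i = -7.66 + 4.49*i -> [-7.66, -3.17, 1.32, 5.81, 10.3]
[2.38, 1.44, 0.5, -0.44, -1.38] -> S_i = 2.38 + -0.94*i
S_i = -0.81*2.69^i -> [-0.81, -2.18, -5.86, -15.77, -42.41]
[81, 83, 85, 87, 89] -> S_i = 81 + 2*i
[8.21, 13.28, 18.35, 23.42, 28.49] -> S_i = 8.21 + 5.07*i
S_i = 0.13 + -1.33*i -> [0.13, -1.2, -2.53, -3.86, -5.19]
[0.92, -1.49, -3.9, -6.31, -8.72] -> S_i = 0.92 + -2.41*i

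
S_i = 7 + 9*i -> [7, 16, 25, 34, 43]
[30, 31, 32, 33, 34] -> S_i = 30 + 1*i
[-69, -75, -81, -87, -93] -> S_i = -69 + -6*i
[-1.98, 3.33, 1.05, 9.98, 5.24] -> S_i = Random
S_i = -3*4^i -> [-3, -12, -48, -192, -768]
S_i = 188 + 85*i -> [188, 273, 358, 443, 528]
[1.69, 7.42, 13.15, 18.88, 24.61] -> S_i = 1.69 + 5.73*i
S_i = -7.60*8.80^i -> [-7.6, -66.88, -588.54, -5179.19, -45576.85]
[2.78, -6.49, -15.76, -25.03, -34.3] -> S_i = 2.78 + -9.27*i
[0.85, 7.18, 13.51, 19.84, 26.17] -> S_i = 0.85 + 6.33*i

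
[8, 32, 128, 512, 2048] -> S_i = 8*4^i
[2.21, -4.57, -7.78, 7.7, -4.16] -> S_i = Random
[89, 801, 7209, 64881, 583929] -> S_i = 89*9^i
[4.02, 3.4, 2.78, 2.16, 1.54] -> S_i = 4.02 + -0.62*i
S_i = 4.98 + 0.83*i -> [4.98, 5.81, 6.64, 7.47, 8.3]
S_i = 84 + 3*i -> [84, 87, 90, 93, 96]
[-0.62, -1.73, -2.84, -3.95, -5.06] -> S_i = -0.62 + -1.11*i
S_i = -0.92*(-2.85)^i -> [-0.92, 2.62, -7.47, 21.3, -60.7]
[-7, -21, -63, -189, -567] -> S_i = -7*3^i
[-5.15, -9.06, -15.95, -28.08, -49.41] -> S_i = -5.15*1.76^i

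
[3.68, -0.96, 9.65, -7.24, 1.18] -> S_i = Random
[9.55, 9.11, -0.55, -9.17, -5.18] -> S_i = Random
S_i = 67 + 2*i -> [67, 69, 71, 73, 75]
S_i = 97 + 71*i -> [97, 168, 239, 310, 381]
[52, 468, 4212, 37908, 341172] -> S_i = 52*9^i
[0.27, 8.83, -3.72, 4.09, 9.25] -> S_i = Random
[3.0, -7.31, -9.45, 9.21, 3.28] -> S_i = Random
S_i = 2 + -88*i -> [2, -86, -174, -262, -350]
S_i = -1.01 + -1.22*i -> [-1.01, -2.23, -3.45, -4.67, -5.89]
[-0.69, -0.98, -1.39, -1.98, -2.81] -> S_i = -0.69*1.42^i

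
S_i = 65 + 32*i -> [65, 97, 129, 161, 193]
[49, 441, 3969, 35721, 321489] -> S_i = 49*9^i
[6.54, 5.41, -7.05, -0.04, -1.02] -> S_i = Random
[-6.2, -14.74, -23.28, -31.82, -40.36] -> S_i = -6.20 + -8.54*i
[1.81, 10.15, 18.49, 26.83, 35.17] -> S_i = 1.81 + 8.34*i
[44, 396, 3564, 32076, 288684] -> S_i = 44*9^i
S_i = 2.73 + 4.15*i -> [2.73, 6.88, 11.03, 15.18, 19.33]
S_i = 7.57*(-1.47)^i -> [7.57, -11.13, 16.36, -24.05, 35.35]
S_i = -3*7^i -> [-3, -21, -147, -1029, -7203]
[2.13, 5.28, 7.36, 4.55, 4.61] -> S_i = Random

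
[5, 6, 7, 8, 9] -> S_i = 5 + 1*i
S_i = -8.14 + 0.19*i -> [-8.14, -7.95, -7.76, -7.57, -7.38]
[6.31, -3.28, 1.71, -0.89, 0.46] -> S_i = 6.31*(-0.52)^i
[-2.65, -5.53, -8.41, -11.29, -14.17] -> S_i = -2.65 + -2.88*i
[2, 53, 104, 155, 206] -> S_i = 2 + 51*i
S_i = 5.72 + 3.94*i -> [5.72, 9.66, 13.6, 17.54, 21.48]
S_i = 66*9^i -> [66, 594, 5346, 48114, 433026]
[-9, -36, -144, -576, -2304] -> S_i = -9*4^i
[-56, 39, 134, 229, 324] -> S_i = -56 + 95*i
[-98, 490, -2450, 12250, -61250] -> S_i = -98*-5^i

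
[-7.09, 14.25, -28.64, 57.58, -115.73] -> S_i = -7.09*(-2.01)^i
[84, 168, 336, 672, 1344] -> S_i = 84*2^i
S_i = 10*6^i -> [10, 60, 360, 2160, 12960]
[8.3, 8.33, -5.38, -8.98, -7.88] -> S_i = Random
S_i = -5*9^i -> [-5, -45, -405, -3645, -32805]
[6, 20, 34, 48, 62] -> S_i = 6 + 14*i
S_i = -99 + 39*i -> [-99, -60, -21, 18, 57]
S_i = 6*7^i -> [6, 42, 294, 2058, 14406]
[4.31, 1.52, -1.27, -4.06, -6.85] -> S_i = 4.31 + -2.79*i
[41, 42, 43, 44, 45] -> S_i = 41 + 1*i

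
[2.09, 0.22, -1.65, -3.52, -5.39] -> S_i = 2.09 + -1.87*i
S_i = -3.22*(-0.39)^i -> [-3.22, 1.26, -0.49, 0.19, -0.07]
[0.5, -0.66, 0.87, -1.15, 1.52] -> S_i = 0.50*(-1.32)^i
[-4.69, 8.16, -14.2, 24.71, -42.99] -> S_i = -4.69*(-1.74)^i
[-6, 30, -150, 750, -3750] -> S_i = -6*-5^i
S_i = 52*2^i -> [52, 104, 208, 416, 832]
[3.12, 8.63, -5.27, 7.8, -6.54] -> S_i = Random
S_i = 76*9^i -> [76, 684, 6156, 55404, 498636]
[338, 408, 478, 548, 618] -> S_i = 338 + 70*i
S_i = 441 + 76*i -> [441, 517, 593, 669, 745]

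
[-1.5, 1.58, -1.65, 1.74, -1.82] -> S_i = -1.50*(-1.05)^i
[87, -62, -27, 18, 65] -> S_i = Random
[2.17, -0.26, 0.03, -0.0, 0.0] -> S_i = 2.17*(-0.12)^i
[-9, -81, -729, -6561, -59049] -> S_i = -9*9^i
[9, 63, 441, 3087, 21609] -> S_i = 9*7^i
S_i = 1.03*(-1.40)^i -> [1.03, -1.44, 2.02, -2.83, 3.96]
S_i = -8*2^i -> [-8, -16, -32, -64, -128]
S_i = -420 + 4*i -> [-420, -416, -412, -408, -404]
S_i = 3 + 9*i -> [3, 12, 21, 30, 39]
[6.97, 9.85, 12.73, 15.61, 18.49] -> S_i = 6.97 + 2.88*i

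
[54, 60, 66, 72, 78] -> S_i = 54 + 6*i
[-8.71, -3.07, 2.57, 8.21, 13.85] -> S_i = -8.71 + 5.64*i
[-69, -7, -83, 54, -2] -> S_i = Random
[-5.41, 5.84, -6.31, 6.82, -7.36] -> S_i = -5.41*(-1.08)^i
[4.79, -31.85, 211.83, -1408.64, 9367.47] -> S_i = 4.79*(-6.65)^i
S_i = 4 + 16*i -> [4, 20, 36, 52, 68]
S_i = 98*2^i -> [98, 196, 392, 784, 1568]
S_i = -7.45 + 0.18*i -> [-7.45, -7.27, -7.09, -6.91, -6.73]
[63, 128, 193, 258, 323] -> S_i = 63 + 65*i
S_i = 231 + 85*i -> [231, 316, 401, 486, 571]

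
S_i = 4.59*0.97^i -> [4.59, 4.45, 4.32, 4.19, 4.06]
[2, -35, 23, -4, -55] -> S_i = Random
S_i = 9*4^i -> [9, 36, 144, 576, 2304]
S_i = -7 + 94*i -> [-7, 87, 181, 275, 369]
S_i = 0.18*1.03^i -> [0.18, 0.19, 0.19, 0.2, 0.2]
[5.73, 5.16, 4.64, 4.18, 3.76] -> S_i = 5.73*0.90^i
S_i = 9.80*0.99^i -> [9.8, 9.7, 9.6, 9.51, 9.41]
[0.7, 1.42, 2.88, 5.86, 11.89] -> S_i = 0.70*2.03^i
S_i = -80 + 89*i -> [-80, 9, 98, 187, 276]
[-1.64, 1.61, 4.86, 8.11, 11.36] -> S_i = -1.64 + 3.25*i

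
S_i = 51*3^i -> [51, 153, 459, 1377, 4131]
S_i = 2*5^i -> [2, 10, 50, 250, 1250]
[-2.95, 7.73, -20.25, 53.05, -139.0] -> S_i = -2.95*(-2.62)^i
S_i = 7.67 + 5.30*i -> [7.67, 12.97, 18.27, 23.57, 28.87]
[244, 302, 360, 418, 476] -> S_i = 244 + 58*i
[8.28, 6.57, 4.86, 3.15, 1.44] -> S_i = 8.28 + -1.71*i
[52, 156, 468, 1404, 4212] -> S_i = 52*3^i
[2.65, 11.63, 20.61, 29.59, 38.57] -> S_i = 2.65 + 8.98*i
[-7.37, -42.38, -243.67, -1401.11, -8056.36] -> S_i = -7.37*5.75^i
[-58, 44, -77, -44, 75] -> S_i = Random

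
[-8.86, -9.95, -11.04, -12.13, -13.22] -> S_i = -8.86 + -1.09*i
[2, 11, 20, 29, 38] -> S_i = 2 + 9*i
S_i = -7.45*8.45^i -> [-7.45, -62.95, -531.95, -4494.97, -37982.46]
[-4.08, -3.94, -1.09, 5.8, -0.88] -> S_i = Random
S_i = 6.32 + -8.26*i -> [6.32, -1.94, -10.2, -18.46, -26.72]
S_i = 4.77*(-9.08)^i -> [4.77, -43.31, 393.27, -3570.89, 32423.64]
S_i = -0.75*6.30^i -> [-0.75, -4.72, -29.77, -187.54, -1181.47]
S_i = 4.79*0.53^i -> [4.79, 2.54, 1.35, 0.71, 0.38]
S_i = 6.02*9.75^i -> [6.02, 58.69, 572.28, 5579.69, 54402.01]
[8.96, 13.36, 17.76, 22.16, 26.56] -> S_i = 8.96 + 4.40*i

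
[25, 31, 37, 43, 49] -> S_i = 25 + 6*i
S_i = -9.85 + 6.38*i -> [-9.85, -3.47, 2.91, 9.29, 15.67]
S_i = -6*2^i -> [-6, -12, -24, -48, -96]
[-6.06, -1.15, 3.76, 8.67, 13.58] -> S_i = -6.06 + 4.91*i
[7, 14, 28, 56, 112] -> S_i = 7*2^i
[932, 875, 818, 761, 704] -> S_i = 932 + -57*i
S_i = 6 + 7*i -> [6, 13, 20, 27, 34]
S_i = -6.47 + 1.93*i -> [-6.47, -4.54, -2.61, -0.68, 1.25]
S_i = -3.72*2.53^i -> [-3.72, -9.41, -23.81, -60.24, -152.41]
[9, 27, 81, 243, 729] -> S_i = 9*3^i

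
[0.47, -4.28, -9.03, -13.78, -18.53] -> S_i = 0.47 + -4.75*i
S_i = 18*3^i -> [18, 54, 162, 486, 1458]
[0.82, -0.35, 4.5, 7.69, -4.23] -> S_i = Random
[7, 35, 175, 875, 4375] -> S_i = 7*5^i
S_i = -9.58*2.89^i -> [-9.58, -27.69, -80.01, -231.24, -668.28]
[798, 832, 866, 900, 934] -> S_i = 798 + 34*i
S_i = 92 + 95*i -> [92, 187, 282, 377, 472]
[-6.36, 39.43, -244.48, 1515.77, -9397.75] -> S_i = -6.36*(-6.20)^i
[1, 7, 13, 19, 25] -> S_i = 1 + 6*i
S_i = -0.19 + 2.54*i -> [-0.19, 2.35, 4.89, 7.43, 9.97]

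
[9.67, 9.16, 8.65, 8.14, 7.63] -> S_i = 9.67 + -0.51*i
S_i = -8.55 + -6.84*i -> [-8.55, -15.39, -22.23, -29.07, -35.91]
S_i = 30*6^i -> [30, 180, 1080, 6480, 38880]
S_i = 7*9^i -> [7, 63, 567, 5103, 45927]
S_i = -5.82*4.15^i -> [-5.82, -24.15, -100.23, -415.98, -1726.3]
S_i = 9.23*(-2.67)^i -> [9.23, -24.64, 65.8, -175.69, 469.08]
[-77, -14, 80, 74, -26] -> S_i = Random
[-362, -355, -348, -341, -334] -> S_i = -362 + 7*i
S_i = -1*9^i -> [-1, -9, -81, -729, -6561]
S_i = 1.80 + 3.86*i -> [1.8, 5.66, 9.52, 13.38, 17.24]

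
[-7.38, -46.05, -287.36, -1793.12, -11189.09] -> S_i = -7.38*6.24^i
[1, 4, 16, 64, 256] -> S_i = 1*4^i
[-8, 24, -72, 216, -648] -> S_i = -8*-3^i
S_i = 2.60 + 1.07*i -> [2.6, 3.67, 4.74, 5.81, 6.88]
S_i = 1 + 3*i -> [1, 4, 7, 10, 13]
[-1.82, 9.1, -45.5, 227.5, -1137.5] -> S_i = -1.82*(-5.00)^i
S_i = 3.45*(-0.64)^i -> [3.45, -2.21, 1.41, -0.9, 0.58]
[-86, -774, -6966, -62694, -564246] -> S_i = -86*9^i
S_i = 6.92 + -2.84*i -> [6.92, 4.08, 1.24, -1.6, -4.44]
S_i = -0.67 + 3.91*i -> [-0.67, 3.24, 7.15, 11.06, 14.97]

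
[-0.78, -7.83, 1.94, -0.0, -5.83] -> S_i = Random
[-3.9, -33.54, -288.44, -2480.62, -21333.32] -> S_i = -3.90*8.60^i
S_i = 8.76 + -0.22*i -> [8.76, 8.54, 8.32, 8.1, 7.88]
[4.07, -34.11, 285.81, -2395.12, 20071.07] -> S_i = 4.07*(-8.38)^i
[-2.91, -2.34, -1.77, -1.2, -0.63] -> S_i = -2.91 + 0.57*i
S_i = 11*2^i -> [11, 22, 44, 88, 176]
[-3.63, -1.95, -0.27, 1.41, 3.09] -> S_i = -3.63 + 1.68*i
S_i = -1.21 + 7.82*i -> [-1.21, 6.61, 14.43, 22.25, 30.07]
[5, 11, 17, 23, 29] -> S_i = 5 + 6*i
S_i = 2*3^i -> [2, 6, 18, 54, 162]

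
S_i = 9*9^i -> [9, 81, 729, 6561, 59049]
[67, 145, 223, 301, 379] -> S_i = 67 + 78*i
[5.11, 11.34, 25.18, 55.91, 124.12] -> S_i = 5.11*2.22^i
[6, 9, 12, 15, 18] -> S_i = 6 + 3*i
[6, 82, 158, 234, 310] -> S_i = 6 + 76*i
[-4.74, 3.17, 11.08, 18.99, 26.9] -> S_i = -4.74 + 7.91*i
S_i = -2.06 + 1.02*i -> [-2.06, -1.04, -0.02, 1.0, 2.02]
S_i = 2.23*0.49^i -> [2.23, 1.09, 0.54, 0.26, 0.13]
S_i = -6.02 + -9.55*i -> [-6.02, -15.57, -25.12, -34.67, -44.22]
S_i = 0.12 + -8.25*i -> [0.12, -8.13, -16.38, -24.63, -32.88]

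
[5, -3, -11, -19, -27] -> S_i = 5 + -8*i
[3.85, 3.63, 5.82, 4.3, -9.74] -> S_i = Random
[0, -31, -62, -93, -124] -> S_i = 0 + -31*i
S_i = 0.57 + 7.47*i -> [0.57, 8.04, 15.51, 22.98, 30.45]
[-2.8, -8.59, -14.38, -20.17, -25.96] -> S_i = -2.80 + -5.79*i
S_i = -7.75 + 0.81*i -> [-7.75, -6.94, -6.13, -5.32, -4.51]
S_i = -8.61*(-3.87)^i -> [-8.61, 33.32, -128.95, 499.04, -1931.29]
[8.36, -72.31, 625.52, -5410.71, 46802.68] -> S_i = 8.36*(-8.65)^i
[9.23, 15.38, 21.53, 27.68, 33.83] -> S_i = 9.23 + 6.15*i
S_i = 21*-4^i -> [21, -84, 336, -1344, 5376]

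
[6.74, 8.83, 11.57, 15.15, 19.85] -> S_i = 6.74*1.31^i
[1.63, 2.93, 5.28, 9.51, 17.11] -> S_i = 1.63*1.80^i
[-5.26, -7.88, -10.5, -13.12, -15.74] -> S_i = -5.26 + -2.62*i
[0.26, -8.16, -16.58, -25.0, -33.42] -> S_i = 0.26 + -8.42*i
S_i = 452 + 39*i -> [452, 491, 530, 569, 608]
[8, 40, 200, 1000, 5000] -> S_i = 8*5^i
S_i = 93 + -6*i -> [93, 87, 81, 75, 69]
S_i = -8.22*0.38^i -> [-8.22, -3.12, -1.19, -0.45, -0.17]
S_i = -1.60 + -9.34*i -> [-1.6, -10.94, -20.28, -29.62, -38.96]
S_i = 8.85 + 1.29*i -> [8.85, 10.14, 11.43, 12.72, 14.01]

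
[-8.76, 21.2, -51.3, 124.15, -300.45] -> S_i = -8.76*(-2.42)^i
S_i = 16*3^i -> [16, 48, 144, 432, 1296]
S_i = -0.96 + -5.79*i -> [-0.96, -6.75, -12.54, -18.33, -24.12]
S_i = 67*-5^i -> [67, -335, 1675, -8375, 41875]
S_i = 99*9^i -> [99, 891, 8019, 72171, 649539]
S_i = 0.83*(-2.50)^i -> [0.83, -2.07, 5.19, -12.97, 32.42]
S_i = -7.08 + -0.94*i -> [-7.08, -8.02, -8.96, -9.9, -10.84]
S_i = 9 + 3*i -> [9, 12, 15, 18, 21]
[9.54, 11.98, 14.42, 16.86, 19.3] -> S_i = 9.54 + 2.44*i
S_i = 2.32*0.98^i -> [2.32, 2.27, 2.23, 2.18, 2.14]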